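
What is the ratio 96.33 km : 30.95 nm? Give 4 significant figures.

3112000000000

(96.33 × 10³) / (30.95 × 10⁻⁹) = 3.1124 × 10¹²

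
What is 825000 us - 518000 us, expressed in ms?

In ms:
  825000 us = 825000e-3 ms = 825
  518000 us = 518000e-3 ms = 518
Difference: 825 - 518 = 307

307 ms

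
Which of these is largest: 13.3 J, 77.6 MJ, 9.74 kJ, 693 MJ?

13.3 J = 13.3 J
77.6 MJ = 77600000 J
9.74 kJ = 9740 J
693 MJ = 693000000 J

693 MJ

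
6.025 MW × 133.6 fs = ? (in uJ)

0.80494 uJ

6.025 × 10⁶ × 133.6 × 10⁻¹⁵ = 804.94 × 10⁻⁹ J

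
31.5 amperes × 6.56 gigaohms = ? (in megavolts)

31.5 × 6.56 × 10^9 = 206.64 × 10^9 V

206640 megavolts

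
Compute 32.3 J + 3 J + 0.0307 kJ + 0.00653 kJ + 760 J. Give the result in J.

In J:
  32.3 J → 32.3
  3 J → 3
  0.0307 kJ = 0.0307e3 J = 30.7
  0.00653 kJ = 0.00653e3 J = 6.53
  760 J → 760
Sum: 32.3 + 3 + 30.7 + 6.53 + 760 = 832.53

832.53 J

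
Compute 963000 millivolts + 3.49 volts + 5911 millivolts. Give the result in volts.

In volts:
  963000 millivolts = 963000e-3 volts = 963
  3.49 volts → 3.49
  5911 millivolts = 5911e-3 volts = 5.911
Sum: 963 + 3.49 + 5.911 = 972.401

972.401 volts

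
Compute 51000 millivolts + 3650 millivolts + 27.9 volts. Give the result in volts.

82.55 volts

In volts:
  51000 millivolts = 51000 × 10^-3 volts = 51
  3650 millivolts = 3650 × 10^-3 volts = 3.65
  27.9 volts → 27.9
Sum: 51 + 3.65 + 27.9 = 82.55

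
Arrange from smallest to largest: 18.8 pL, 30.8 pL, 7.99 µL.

18.8 pL = 0.0000000000188 L
30.8 pL = 0.0000000000308 L
7.99 µL = 0.00000799 L

18.8 pL < 30.8 pL < 7.99 µL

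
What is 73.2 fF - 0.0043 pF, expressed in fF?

In fF:
  73.2 fF → 73.2
  0.0043 pF = 0.0043e3 fF = 4.3
Difference: 73.2 - 4.3 = 68.9

68.9 fF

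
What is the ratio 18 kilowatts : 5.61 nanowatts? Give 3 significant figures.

(18e3) / (5.61e-9) = 3.209e12

3210000000000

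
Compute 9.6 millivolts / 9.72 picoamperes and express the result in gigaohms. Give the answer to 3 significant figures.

(9.6 × 10^-3) / (9.72 × 10^-12) = 0.98765 × 10^9 Ω

0.988 gigaohms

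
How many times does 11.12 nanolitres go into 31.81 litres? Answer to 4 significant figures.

2861000000

(31.81) / (11.12 × 10⁻⁹) = 2.8606 × 10⁹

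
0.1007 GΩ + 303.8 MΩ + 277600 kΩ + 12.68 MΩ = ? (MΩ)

694.78 MΩ

In MΩ:
  0.1007 GΩ = 0.1007e3 MΩ = 100.7
  303.8 MΩ → 303.8
  277600 kΩ = 277600e-3 MΩ = 277.6
  12.68 MΩ → 12.68
Sum: 100.7 + 303.8 + 277.6 + 12.68 = 694.78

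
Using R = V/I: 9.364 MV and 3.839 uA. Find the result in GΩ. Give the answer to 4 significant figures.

2439 GΩ

(9.364e6) / (3.839e-6) = 2.43918e12 Ω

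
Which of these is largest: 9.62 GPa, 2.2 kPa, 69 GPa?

69 GPa

9.62 GPa = 9620000000 Pa
2.2 kPa = 2200 Pa
69 GPa = 69000000000 Pa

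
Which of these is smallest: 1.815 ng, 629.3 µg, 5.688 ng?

1.815 ng

1.815 ng = 0.000000001815 g
629.3 µg = 0.0006293 g
5.688 ng = 0.000000005688 g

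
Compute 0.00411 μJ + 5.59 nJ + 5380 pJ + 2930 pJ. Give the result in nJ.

18.01 nJ

In nJ:
  0.00411 μJ = 0.00411 × 10^3 nJ = 4.11
  5.59 nJ → 5.59
  5380 pJ = 5380 × 10^-3 nJ = 5.38
  2930 pJ = 2930 × 10^-3 nJ = 2.93
Sum: 4.11 + 5.59 + 5.38 + 2.93 = 18.01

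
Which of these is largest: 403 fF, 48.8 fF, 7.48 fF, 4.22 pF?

4.22 pF

403 fF = 0.000000000000403 F
48.8 fF = 0.0000000000000488 F
7.48 fF = 0.00000000000000748 F
4.22 pF = 0.00000000000422 F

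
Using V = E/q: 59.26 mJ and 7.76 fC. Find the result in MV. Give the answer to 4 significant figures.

7637000 MV

(59.26e-3) / (7.76e-15) = 7.6366e12 V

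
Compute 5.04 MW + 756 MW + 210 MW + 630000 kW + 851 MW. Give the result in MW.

2452.04 MW

In MW:
  5.04 MW → 5.04
  756 MW → 756
  210 MW → 210
  630000 kW = 630000 × 10^-3 MW = 630
  851 MW → 851
Sum: 5.04 + 756 + 210 + 630 + 851 = 2452.04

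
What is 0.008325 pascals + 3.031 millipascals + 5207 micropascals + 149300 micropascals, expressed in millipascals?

In millipascals:
  0.008325 pascals = 0.008325 × 10³ millipascals = 8.325
  3.031 millipascals → 3.031
  5207 micropascals = 5207 × 10⁻³ millipascals = 5.207
  149300 micropascals = 149300 × 10⁻³ millipascals = 149.3
Sum: 8.325 + 3.031 + 5.207 + 149.3 = 165.863

165.863 millipascals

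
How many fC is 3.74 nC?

nano = 10^-9, femto = 10^-15; factor is 10^6.
3.74 × 10^6 = 3740000

3740000 fC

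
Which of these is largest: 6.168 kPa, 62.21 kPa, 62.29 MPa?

6.168 kPa = 6168 Pa
62.21 kPa = 62210 Pa
62.29 MPa = 62290000 Pa

62.29 MPa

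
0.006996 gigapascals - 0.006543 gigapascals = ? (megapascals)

0.453 megapascals

In megapascals:
  0.006996 gigapascals = 0.006996 × 10^3 megapascals = 6.996
  0.006543 gigapascals = 0.006543 × 10^3 megapascals = 6.543
Difference: 6.996 - 6.543 = 0.453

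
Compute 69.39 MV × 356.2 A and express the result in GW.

24.716718 GW

69.39 × 10⁶ × 356.2 = 24716.718 × 10⁶ W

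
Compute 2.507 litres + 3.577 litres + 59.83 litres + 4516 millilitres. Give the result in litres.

70.43 litres

In litres:
  2.507 litres → 2.507
  3.577 litres → 3.577
  59.83 litres → 59.83
  4516 millilitres = 4516 × 10⁻³ litres = 4.516
Sum: 2.507 + 3.577 + 59.83 + 4.516 = 70.43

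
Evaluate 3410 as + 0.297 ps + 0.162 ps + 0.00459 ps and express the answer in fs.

467 fs

In fs:
  3410 as = 3410 × 10^-3 fs = 3.41
  0.297 ps = 0.297 × 10^3 fs = 297
  0.162 ps = 0.162 × 10^3 fs = 162
  0.00459 ps = 0.00459 × 10^3 fs = 4.59
Sum: 3.41 + 297 + 162 + 4.59 = 467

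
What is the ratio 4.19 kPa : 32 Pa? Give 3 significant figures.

(4.19e3) / (32) = 0.1309e3

131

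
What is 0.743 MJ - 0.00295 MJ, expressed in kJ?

740.05 kJ

In kJ:
  0.743 MJ = 0.743 × 10³ kJ = 743
  0.00295 MJ = 0.00295 × 10³ kJ = 2.95
Difference: 743 - 2.95 = 740.05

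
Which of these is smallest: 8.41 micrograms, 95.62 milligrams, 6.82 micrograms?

8.41 micrograms = 0.00000841 grams
95.62 milligrams = 0.09562 grams
6.82 micrograms = 0.00000682 grams

6.82 micrograms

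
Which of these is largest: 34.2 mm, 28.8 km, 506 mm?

28.8 km

34.2 mm = 0.0342 m
28.8 km = 28800 m
506 mm = 0.506 m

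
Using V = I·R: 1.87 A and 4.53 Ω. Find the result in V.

1.87 × 4.53 = 8.4711 V

8.4711 V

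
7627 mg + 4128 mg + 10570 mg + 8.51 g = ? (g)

In g:
  7627 mg = 7627 × 10⁻³ g = 7.627
  4128 mg = 4128 × 10⁻³ g = 4.128
  10570 mg = 10570 × 10⁻³ g = 10.57
  8.51 g → 8.51
Sum: 7.627 + 4.128 + 10.57 + 8.51 = 30.835

30.835 g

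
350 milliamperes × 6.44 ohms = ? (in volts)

2.254 volts

350e-3 × 6.44 = 2254e-3 V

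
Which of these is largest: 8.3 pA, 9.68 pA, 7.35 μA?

7.35 μA

8.3 pA = 0.0000000000083 A
9.68 pA = 0.00000000000968 A
7.35 μA = 0.00000735 A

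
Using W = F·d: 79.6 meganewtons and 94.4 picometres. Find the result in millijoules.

79.6 × 10⁶ × 94.4 × 10⁻¹² = 7514.24 × 10⁻⁶ J

7.51424 millijoules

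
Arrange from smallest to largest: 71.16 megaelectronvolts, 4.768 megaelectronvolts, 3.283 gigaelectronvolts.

71.16 megaelectronvolts = 71160000 electronvolts
4.768 megaelectronvolts = 4768000 electronvolts
3.283 gigaelectronvolts = 3283000000 electronvolts

4.768 megaelectronvolts < 71.16 megaelectronvolts < 3.283 gigaelectronvolts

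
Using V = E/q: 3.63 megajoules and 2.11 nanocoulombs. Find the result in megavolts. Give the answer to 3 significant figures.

(3.63 × 10^6) / (2.11 × 10^-9) = 1.7204 × 10^15 V

1720000000 megavolts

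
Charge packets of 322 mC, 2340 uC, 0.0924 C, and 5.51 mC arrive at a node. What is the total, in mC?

422.25 mC

In mC:
  322 mC → 322
  2340 uC = 2340 × 10^-3 mC = 2.34
  0.0924 C = 0.0924 × 10^3 mC = 92.4
  5.51 mC → 5.51
Sum: 322 + 2.34 + 92.4 + 5.51 = 422.25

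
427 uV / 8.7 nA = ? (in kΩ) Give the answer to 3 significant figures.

49.1 kΩ

(427 × 10⁻⁶) / (8.7 × 10⁻⁹) = 49.08 × 10³ Ω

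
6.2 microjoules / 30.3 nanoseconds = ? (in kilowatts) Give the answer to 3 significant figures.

(6.2 × 10^-6) / (30.3 × 10^-9) = 0.20462 × 10^3 W

0.205 kilowatts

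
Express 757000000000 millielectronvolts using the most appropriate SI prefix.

757 megaelectronvolts

= 757 × 10⁶ electronvolts; 10⁶ is mega.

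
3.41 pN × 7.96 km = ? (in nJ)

27.1436 nJ

3.41 × 10⁻¹² × 7.96 × 10³ = 27.1436 × 10⁻⁹ J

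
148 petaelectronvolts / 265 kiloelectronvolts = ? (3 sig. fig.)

(148e15) / (265e3) = 0.5585e12

558000000000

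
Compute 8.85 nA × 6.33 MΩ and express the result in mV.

56.0205 mV

8.85e-9 × 6.33e6 = 56.0205e-3 V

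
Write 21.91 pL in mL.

0.00000002191 mL

pico = 10⁻¹², milli = 10⁻³; factor is 10⁻⁹.
21.91 × 10⁻⁹ = 0.00000002191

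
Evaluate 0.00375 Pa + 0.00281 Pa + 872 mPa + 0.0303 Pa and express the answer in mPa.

908.86 mPa

In mPa:
  0.00375 Pa = 0.00375e3 mPa = 3.75
  0.00281 Pa = 0.00281e3 mPa = 2.81
  872 mPa → 872
  0.0303 Pa = 0.0303e3 mPa = 30.3
Sum: 3.75 + 2.81 + 872 + 30.3 = 908.86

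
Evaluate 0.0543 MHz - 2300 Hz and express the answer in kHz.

52 kHz

In kHz:
  0.0543 MHz = 0.0543 × 10³ kHz = 54.3
  2300 Hz = 2300 × 10⁻³ kHz = 2.3
Difference: 54.3 - 2.3 = 52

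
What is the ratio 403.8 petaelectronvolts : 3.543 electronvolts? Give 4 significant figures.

114000000000000000

(403.8e15) / (3.543) = 113.97e15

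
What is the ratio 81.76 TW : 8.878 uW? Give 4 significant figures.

9209000000000000000

(81.76 × 10^12) / (8.878 × 10^-6) = 9.2093 × 10^18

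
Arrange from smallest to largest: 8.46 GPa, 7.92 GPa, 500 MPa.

500 MPa < 7.92 GPa < 8.46 GPa

8.46 GPa = 8460000000 Pa
7.92 GPa = 7920000000 Pa
500 MPa = 500000000 Pa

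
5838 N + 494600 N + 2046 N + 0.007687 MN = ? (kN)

510.171 kN

In kN:
  5838 N = 5838 × 10^-3 kN = 5.838
  494600 N = 494600 × 10^-3 kN = 494.6
  2046 N = 2046 × 10^-3 kN = 2.046
  0.007687 MN = 0.007687 × 10^3 kN = 7.687
Sum: 5.838 + 494.6 + 2.046 + 7.687 = 510.171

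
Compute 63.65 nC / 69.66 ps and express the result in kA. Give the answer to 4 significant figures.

(63.65 × 10^-9) / (69.66 × 10^-12) = 0.913724 × 10^3 A

0.9137 kA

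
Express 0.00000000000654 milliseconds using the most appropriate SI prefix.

= 6.54e-15 seconds; 1e-15 is femto.

6.54 femtoseconds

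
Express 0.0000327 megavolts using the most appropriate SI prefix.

= 32.7 volts; mantissa already in [1, 1000).

32.7 volts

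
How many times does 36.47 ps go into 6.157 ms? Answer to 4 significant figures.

168800000

(6.157e-3) / (36.47e-12) = 0.16882e9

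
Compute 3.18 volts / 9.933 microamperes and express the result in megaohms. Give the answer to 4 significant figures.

0.3201 megaohms

(3.18) / (9.933 × 10⁻⁶) = 0.320145 × 10⁶ Ω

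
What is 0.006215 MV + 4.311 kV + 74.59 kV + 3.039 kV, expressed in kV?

In kV:
  0.006215 MV = 0.006215 × 10³ kV = 6.215
  4.311 kV → 4.311
  74.59 kV → 74.59
  3.039 kV → 3.039
Sum: 6.215 + 4.311 + 74.59 + 3.039 = 88.155

88.155 kV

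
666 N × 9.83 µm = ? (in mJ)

666 × 9.83e-6 = 6546.78e-6 J

6.54678 mJ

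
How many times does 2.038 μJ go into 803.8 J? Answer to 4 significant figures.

(803.8) / (2.038 × 10⁻⁶) = 394.41 × 10⁶

394400000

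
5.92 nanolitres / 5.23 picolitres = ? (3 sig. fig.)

(5.92 × 10⁻⁹) / (5.23 × 10⁻¹²) = 1.132 × 10³

1130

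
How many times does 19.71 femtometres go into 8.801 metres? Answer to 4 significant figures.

446500000000000

(8.801) / (19.71 × 10⁻¹⁵) = 0.44652 × 10¹⁵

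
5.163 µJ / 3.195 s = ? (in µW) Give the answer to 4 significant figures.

1.616 µW

(5.163 × 10^-6) / (3.195) = 1.61596 × 10^-6 W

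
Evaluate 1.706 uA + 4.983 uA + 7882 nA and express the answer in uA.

In uA:
  1.706 uA → 1.706
  4.983 uA → 4.983
  7882 nA = 7882 × 10⁻³ uA = 7.882
Sum: 1.706 + 4.983 + 7.882 = 14.571

14.571 uA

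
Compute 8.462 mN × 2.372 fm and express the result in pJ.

8.462e-3 × 2.372e-15 = 20.071864e-18 J

0.000020071864 pJ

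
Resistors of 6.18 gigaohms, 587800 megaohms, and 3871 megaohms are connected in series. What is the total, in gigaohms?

597.851 gigaohms

In gigaohms:
  6.18 gigaohms → 6.18
  587800 megaohms = 587800 × 10⁻³ gigaohms = 587.8
  3871 megaohms = 3871 × 10⁻³ gigaohms = 3.871
Sum: 6.18 + 587.8 + 3.871 = 597.851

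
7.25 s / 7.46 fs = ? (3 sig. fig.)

(7.25) / (7.46 × 10^-15) = 0.9718 × 10^15

972000000000000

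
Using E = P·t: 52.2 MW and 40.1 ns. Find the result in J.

52.2e6 × 40.1e-9 = 2093.22e-3 J

2.09322 J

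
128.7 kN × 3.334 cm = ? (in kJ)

128.7 × 10^3 × 3.334 × 10^-2 = 429.0858 × 10^1 J

4.290858 kJ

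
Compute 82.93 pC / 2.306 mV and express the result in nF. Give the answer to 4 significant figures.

35.96 nF

(82.93e-12) / (2.306e-3) = 35.9627e-9 F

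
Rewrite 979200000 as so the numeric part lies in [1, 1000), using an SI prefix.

= 979.2 × 10^-12 s; 10^-12 is pico.

979.2 ps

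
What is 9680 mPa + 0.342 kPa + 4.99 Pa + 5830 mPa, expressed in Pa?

In Pa:
  9680 mPa = 9680e-3 Pa = 9.68
  0.342 kPa = 0.342e3 Pa = 342
  4.99 Pa → 4.99
  5830 mPa = 5830e-3 Pa = 5.83
Sum: 9.68 + 342 + 4.99 + 5.83 = 362.5

362.5 Pa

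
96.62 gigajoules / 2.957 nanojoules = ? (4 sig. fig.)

32680000000000000000

(96.62 × 10^9) / (2.957 × 10^-9) = 32.675 × 10^18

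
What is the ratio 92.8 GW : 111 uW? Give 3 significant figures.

(92.8e9) / (111e-6) = 0.836e15

836000000000000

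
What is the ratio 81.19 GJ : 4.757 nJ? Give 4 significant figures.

17070000000000000000

(81.19 × 10^9) / (4.757 × 10^-9) = 17.067 × 10^18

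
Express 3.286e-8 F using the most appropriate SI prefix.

32.86 nF

= 32.86e-9 F; 1e-9 is nano.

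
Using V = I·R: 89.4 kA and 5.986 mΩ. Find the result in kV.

0.5351484 kV

89.4 × 10³ × 5.986 × 10⁻³ = 535.1484 V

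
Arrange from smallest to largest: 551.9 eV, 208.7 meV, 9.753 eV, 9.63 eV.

208.7 meV < 9.63 eV < 9.753 eV < 551.9 eV

551.9 eV = 551.9 eV
208.7 meV = 0.2087 eV
9.753 eV = 9.753 eV
9.63 eV = 9.63 eV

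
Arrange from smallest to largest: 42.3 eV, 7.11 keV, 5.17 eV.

42.3 eV = 42.3 eV
7.11 keV = 7110 eV
5.17 eV = 5.17 eV

5.17 eV < 42.3 eV < 7.11 keV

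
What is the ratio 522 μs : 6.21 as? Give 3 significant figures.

84100000000000

(522e-6) / (6.21e-18) = 84.06e12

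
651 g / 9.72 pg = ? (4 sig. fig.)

66980000000000

(651) / (9.72 × 10⁻¹²) = 66.975 × 10¹²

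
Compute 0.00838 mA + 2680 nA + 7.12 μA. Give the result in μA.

18.18 μA

In μA:
  0.00838 mA = 0.00838e3 μA = 8.38
  2680 nA = 2680e-3 μA = 2.68
  7.12 μA → 7.12
Sum: 8.38 + 2.68 + 7.12 = 18.18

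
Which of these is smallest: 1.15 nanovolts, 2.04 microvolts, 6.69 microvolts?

1.15 nanovolts

1.15 nanovolts = 0.00000000115 volts
2.04 microvolts = 0.00000204 volts
6.69 microvolts = 0.00000669 volts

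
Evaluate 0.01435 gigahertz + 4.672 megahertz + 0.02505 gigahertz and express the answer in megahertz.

44.072 megahertz

In megahertz:
  0.01435 gigahertz = 0.01435 × 10^3 megahertz = 14.35
  4.672 megahertz → 4.672
  0.02505 gigahertz = 0.02505 × 10^3 megahertz = 25.05
Sum: 14.35 + 4.672 + 25.05 = 44.072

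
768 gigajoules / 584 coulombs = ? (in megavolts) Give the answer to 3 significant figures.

(768 × 10^9) / (584) = 1.3151 × 10^9 V

1320 megavolts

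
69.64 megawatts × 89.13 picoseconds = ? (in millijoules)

69.64e6 × 89.13e-12 = 6207.0132e-6 J

6.2070132 millijoules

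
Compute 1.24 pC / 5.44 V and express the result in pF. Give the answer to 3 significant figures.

(1.24 × 10^-12) / (5.44) = 0.22794 × 10^-12 F

0.228 pF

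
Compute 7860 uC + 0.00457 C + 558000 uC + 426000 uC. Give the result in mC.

In mC:
  7860 uC = 7860 × 10^-3 mC = 7.86
  0.00457 C = 0.00457 × 10^3 mC = 4.57
  558000 uC = 558000 × 10^-3 mC = 558
  426000 uC = 426000 × 10^-3 mC = 426
Sum: 7.86 + 4.57 + 558 + 426 = 996.43

996.43 mC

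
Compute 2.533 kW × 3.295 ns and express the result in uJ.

2.533 × 10^3 × 3.295 × 10^-9 = 8.346235 × 10^-6 J

8.346235 uJ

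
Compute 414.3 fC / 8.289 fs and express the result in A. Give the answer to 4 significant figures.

(414.3 × 10^-15) / (8.289 × 10^-15) = 49.9819 A

49.98 A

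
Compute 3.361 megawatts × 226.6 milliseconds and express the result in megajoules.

3.361e6 × 226.6e-3 = 761.6026e3 J

0.7616026 megajoules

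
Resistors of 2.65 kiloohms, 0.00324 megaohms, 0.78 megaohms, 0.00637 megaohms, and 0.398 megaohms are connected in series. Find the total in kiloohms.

In kiloohms:
  2.65 kiloohms → 2.65
  0.00324 megaohms = 0.00324e3 kiloohms = 3.24
  0.78 megaohms = 0.78e3 kiloohms = 780
  0.00637 megaohms = 0.00637e3 kiloohms = 6.37
  0.398 megaohms = 0.398e3 kiloohms = 398
Sum: 2.65 + 3.24 + 780 + 6.37 + 398 = 1190.26

1190.26 kiloohms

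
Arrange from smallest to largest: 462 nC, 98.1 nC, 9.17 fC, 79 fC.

462 nC = 0.000000462 C
98.1 nC = 0.0000000981 C
9.17 fC = 0.00000000000000917 C
79 fC = 0.000000000000079 C

9.17 fC < 79 fC < 98.1 nC < 462 nC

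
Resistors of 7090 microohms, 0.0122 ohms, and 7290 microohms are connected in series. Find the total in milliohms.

In milliohms:
  7090 microohms = 7090e-3 milliohms = 7.09
  0.0122 ohms = 0.0122e3 milliohms = 12.2
  7290 microohms = 7290e-3 milliohms = 7.29
Sum: 7.09 + 12.2 + 7.29 = 26.58

26.58 milliohms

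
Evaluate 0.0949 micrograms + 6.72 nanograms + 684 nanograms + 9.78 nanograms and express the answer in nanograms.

In nanograms:
  0.0949 micrograms = 0.0949 × 10^3 nanograms = 94.9
  6.72 nanograms → 6.72
  684 nanograms → 684
  9.78 nanograms → 9.78
Sum: 94.9 + 6.72 + 684 + 9.78 = 795.4

795.4 nanograms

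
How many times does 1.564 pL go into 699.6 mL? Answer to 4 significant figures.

447300000000

(699.6e-3) / (1.564e-12) = 447.31e9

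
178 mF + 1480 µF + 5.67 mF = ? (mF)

In mF:
  178 mF → 178
  1480 µF = 1480e-3 mF = 1.48
  5.67 mF → 5.67
Sum: 178 + 1.48 + 5.67 = 185.15

185.15 mF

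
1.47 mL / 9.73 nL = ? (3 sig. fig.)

(1.47 × 10⁻³) / (9.73 × 10⁻⁹) = 0.1511 × 10⁶

151000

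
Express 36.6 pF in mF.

pico = 10^-12, milli = 10^-3; factor is 10^-9.
36.6 × 10^-9 = 0.0000000366

0.0000000366 mF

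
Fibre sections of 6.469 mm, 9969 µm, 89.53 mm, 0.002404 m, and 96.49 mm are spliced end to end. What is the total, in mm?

In mm:
  6.469 mm → 6.469
  9969 µm = 9969 × 10⁻³ mm = 9.969
  89.53 mm → 89.53
  0.002404 m = 0.002404 × 10³ mm = 2.404
  96.49 mm → 96.49
Sum: 6.469 + 9.969 + 89.53 + 2.404 + 96.49 = 204.862

204.862 mm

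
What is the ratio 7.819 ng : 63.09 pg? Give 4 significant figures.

123.9

(7.819e-9) / (63.09e-12) = 0.12393e3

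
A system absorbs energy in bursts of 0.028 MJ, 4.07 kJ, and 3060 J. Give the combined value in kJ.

In kJ:
  0.028 MJ = 0.028e3 kJ = 28
  4.07 kJ → 4.07
  3060 J = 3060e-3 kJ = 3.06
Sum: 28 + 4.07 + 3.06 = 35.13

35.13 kJ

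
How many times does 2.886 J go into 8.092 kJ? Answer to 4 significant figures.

2804

(8.092 × 10^3) / (2.886) = 2.8039 × 10^3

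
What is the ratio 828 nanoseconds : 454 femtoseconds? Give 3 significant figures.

1820000

(828e-9) / (454e-15) = 1.824e6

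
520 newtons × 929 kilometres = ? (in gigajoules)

520 × 929e3 = 483080e3 J

0.48308 gigajoules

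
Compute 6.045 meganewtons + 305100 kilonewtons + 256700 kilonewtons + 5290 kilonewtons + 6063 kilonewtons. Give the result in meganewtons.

579.198 meganewtons

In meganewtons:
  6.045 meganewtons → 6.045
  305100 kilonewtons = 305100 × 10⁻³ meganewtons = 305.1
  256700 kilonewtons = 256700 × 10⁻³ meganewtons = 256.7
  5290 kilonewtons = 5290 × 10⁻³ meganewtons = 5.29
  6063 kilonewtons = 6063 × 10⁻³ meganewtons = 6.063
Sum: 6.045 + 305.1 + 256.7 + 5.29 + 6.063 = 579.198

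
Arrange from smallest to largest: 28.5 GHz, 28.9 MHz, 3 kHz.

28.5 GHz = 28500000000 Hz
28.9 MHz = 28900000 Hz
3 kHz = 3000 Hz

3 kHz < 28.9 MHz < 28.5 GHz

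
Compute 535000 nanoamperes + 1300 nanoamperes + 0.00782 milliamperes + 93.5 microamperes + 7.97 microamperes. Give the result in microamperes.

In microamperes:
  535000 nanoamperes = 535000e-3 microamperes = 535
  1300 nanoamperes = 1300e-3 microamperes = 1.3
  0.00782 milliamperes = 0.00782e3 microamperes = 7.82
  93.5 microamperes → 93.5
  7.97 microamperes → 7.97
Sum: 535 + 1.3 + 7.82 + 93.5 + 7.97 = 645.59

645.59 microamperes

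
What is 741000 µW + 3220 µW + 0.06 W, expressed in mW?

In mW:
  741000 µW = 741000 × 10^-3 mW = 741
  3220 µW = 3220 × 10^-3 mW = 3.22
  0.06 W = 0.06 × 10^3 mW = 60
Sum: 741 + 3.22 + 60 = 804.22

804.22 mW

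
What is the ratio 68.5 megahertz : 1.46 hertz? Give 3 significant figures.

46900000

(68.5 × 10⁶) / (1.46) = 46.92 × 10⁶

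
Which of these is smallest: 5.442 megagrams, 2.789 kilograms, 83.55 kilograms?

5.442 megagrams = 5442000 grams
2.789 kilograms = 2789 grams
83.55 kilograms = 83550 grams

2.789 kilograms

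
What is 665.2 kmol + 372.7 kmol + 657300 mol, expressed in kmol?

1695.2 kmol

In kmol:
  665.2 kmol → 665.2
  372.7 kmol → 372.7
  657300 mol = 657300e-3 kmol = 657.3
Sum: 665.2 + 372.7 + 657.3 = 1695.2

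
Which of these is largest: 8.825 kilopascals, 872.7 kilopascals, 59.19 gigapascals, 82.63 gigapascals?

8.825 kilopascals = 8825 pascals
872.7 kilopascals = 872700 pascals
59.19 gigapascals = 59190000000 pascals
82.63 gigapascals = 82630000000 pascals

82.63 gigapascals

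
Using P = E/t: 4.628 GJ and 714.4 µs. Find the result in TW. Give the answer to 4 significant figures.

6.478 TW

(4.628e9) / (714.4e-6) = 0.00647816e15 W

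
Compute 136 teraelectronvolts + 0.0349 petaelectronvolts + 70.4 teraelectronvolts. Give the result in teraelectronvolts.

241.3 teraelectronvolts

In teraelectronvolts:
  136 teraelectronvolts → 136
  0.0349 petaelectronvolts = 0.0349e3 teraelectronvolts = 34.9
  70.4 teraelectronvolts → 70.4
Sum: 136 + 34.9 + 70.4 = 241.3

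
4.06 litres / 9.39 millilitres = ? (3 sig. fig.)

432

(4.06) / (9.39e-3) = 0.4324e3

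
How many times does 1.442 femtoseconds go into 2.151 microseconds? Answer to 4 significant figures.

1492000000

(2.151 × 10^-6) / (1.442 × 10^-15) = 1.4917 × 10^9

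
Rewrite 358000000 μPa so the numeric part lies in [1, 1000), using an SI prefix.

358 Pa

= 358 Pa; mantissa already in [1, 1000).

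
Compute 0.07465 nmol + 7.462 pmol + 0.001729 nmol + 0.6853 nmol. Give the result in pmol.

769.141 pmol

In pmol:
  0.07465 nmol = 0.07465 × 10^3 pmol = 74.65
  7.462 pmol → 7.462
  0.001729 nmol = 0.001729 × 10^3 pmol = 1.729
  0.6853 nmol = 0.6853 × 10^3 pmol = 685.3
Sum: 74.65 + 7.462 + 1.729 + 685.3 = 769.141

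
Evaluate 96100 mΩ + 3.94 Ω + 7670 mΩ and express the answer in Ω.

107.71 Ω

In Ω:
  96100 mΩ = 96100e-3 Ω = 96.1
  3.94 Ω → 3.94
  7670 mΩ = 7670e-3 Ω = 7.67
Sum: 96.1 + 3.94 + 7.67 = 107.71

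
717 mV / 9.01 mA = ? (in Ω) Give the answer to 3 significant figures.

(717 × 10^-3) / (9.01 × 10^-3) = 79.578 Ω

79.6 Ω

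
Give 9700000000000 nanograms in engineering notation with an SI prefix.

= 9.7 × 10³ grams; 10³ is kilo.

9.7 kilograms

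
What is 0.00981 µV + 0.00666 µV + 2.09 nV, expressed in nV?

In nV:
  0.00981 µV = 0.00981 × 10^3 nV = 9.81
  0.00666 µV = 0.00666 × 10^3 nV = 6.66
  2.09 nV → 2.09
Sum: 9.81 + 6.66 + 2.09 = 18.56

18.56 nV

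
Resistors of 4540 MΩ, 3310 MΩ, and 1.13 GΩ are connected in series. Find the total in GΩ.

8.98 GΩ

In GΩ:
  4540 MΩ = 4540 × 10^-3 GΩ = 4.54
  3310 MΩ = 3310 × 10^-3 GΩ = 3.31
  1.13 GΩ → 1.13
Sum: 4.54 + 3.31 + 1.13 = 8.98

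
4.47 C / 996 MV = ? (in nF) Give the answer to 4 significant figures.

(4.47) / (996e6) = 0.00448795e-6 F

4.488 nF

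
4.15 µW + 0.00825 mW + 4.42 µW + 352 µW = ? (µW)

368.82 µW

In µW:
  4.15 µW → 4.15
  0.00825 mW = 0.00825 × 10³ µW = 8.25
  4.42 µW → 4.42
  352 µW → 352
Sum: 4.15 + 8.25 + 4.42 + 352 = 368.82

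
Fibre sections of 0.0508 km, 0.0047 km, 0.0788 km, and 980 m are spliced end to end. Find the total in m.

1114.3 m

In m:
  0.0508 km = 0.0508 × 10^3 m = 50.8
  0.0047 km = 0.0047 × 10^3 m = 4.7
  0.0788 km = 0.0788 × 10^3 m = 78.8
  980 m → 980
Sum: 50.8 + 4.7 + 78.8 + 980 = 1114.3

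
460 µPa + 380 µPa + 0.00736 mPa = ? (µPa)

847.36 µPa

In µPa:
  460 µPa → 460
  380 µPa → 380
  0.00736 mPa = 0.00736e3 µPa = 7.36
Sum: 460 + 380 + 7.36 = 847.36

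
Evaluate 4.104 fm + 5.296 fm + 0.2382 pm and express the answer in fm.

In fm:
  4.104 fm → 4.104
  5.296 fm → 5.296
  0.2382 pm = 0.2382 × 10³ fm = 238.2
Sum: 4.104 + 5.296 + 238.2 = 247.6

247.6 fm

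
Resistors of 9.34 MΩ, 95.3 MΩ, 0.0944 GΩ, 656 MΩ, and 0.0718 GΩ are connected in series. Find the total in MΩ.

926.84 MΩ

In MΩ:
  9.34 MΩ → 9.34
  95.3 MΩ → 95.3
  0.0944 GΩ = 0.0944 × 10^3 MΩ = 94.4
  656 MΩ → 656
  0.0718 GΩ = 0.0718 × 10^3 MΩ = 71.8
Sum: 9.34 + 95.3 + 94.4 + 656 + 71.8 = 926.84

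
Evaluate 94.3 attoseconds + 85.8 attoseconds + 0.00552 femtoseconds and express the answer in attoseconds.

185.62 attoseconds

In attoseconds:
  94.3 attoseconds → 94.3
  85.8 attoseconds → 85.8
  0.00552 femtoseconds = 0.00552 × 10^3 attoseconds = 5.52
Sum: 94.3 + 85.8 + 5.52 = 185.62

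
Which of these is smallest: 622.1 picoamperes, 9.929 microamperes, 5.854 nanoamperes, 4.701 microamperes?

622.1 picoamperes

622.1 picoamperes = 0.0000000006221 amperes
9.929 microamperes = 0.000009929 amperes
5.854 nanoamperes = 0.000000005854 amperes
4.701 microamperes = 0.000004701 amperes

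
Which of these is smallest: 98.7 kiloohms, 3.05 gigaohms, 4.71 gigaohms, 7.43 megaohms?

98.7 kiloohms = 98700 ohms
3.05 gigaohms = 3050000000 ohms
4.71 gigaohms = 4710000000 ohms
7.43 megaohms = 7430000 ohms

98.7 kiloohms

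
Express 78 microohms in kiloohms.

0.000000078 kiloohms

micro = 1e-6, kilo = 1e3; factor is 1e-9.
78 × 1e-9 = 0.000000078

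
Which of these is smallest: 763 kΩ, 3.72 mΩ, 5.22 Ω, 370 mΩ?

3.72 mΩ

763 kΩ = 763000 Ω
3.72 mΩ = 0.00372 Ω
5.22 Ω = 5.22 Ω
370 mΩ = 0.37 Ω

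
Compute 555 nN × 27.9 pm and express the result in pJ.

0.0000154845 pJ

555e-9 × 27.9e-12 = 15484.5e-21 J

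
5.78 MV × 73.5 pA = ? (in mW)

5.78e6 × 73.5e-12 = 424.83e-6 W

0.42483 mW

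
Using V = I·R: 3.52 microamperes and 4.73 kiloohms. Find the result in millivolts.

16.6496 millivolts

3.52 × 10⁻⁶ × 4.73 × 10³ = 16.6496 × 10⁻³ V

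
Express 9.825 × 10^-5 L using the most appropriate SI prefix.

= 98.25 × 10^-6 L; 10^-6 is micro.

98.25 uL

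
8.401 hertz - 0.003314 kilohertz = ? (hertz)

5.087 hertz

In hertz:
  8.401 hertz → 8.401
  0.003314 kilohertz = 0.003314 × 10³ hertz = 3.314
Difference: 8.401 - 3.314 = 5.087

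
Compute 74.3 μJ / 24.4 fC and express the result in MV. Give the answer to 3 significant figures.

3050 MV

(74.3e-6) / (24.4e-15) = 3.0451e9 V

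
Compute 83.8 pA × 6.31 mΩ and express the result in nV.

83.8 × 10^-12 × 6.31 × 10^-3 = 528.778 × 10^-15 V

0.000528778 nV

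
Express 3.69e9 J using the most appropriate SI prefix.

= 3.69e9 J; 1e9 is giga.

3.69 GJ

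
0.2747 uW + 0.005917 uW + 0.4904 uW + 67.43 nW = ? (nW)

In nW:
  0.2747 uW = 0.2747 × 10^3 nW = 274.7
  0.005917 uW = 0.005917 × 10^3 nW = 5.917
  0.4904 uW = 0.4904 × 10^3 nW = 490.4
  67.43 nW → 67.43
Sum: 274.7 + 5.917 + 490.4 + 67.43 = 838.447

838.447 nW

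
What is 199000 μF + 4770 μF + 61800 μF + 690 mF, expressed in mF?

In mF:
  199000 μF = 199000e-3 mF = 199
  4770 μF = 4770e-3 mF = 4.77
  61800 μF = 61800e-3 mF = 61.8
  690 mF → 690
Sum: 199 + 4.77 + 61.8 + 690 = 955.57

955.57 mF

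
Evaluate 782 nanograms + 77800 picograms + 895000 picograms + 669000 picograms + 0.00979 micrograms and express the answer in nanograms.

In nanograms:
  782 nanograms → 782
  77800 picograms = 77800 × 10⁻³ nanograms = 77.8
  895000 picograms = 895000 × 10⁻³ nanograms = 895
  669000 picograms = 669000 × 10⁻³ nanograms = 669
  0.00979 micrograms = 0.00979 × 10³ nanograms = 9.79
Sum: 782 + 77.8 + 895 + 669 + 9.79 = 2433.59

2433.59 nanograms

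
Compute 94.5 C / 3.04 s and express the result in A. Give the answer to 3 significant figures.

(94.5) / (3.04) = 31.086 A

31.1 A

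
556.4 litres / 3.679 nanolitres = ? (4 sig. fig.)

(556.4) / (3.679 × 10⁻⁹) = 151.24 × 10⁹

151200000000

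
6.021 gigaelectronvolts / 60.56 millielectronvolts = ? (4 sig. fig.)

(6.021 × 10⁹) / (60.56 × 10⁻³) = 0.099422 × 10¹²

99420000000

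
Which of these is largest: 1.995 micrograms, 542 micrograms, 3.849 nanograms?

542 micrograms

1.995 micrograms = 0.000001995 grams
542 micrograms = 0.000542 grams
3.849 nanograms = 0.000000003849 grams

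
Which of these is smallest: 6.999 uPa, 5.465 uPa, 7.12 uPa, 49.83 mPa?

6.999 uPa = 0.000006999 Pa
5.465 uPa = 0.000005465 Pa
7.12 uPa = 0.00000712 Pa
49.83 mPa = 0.04983 Pa

5.465 uPa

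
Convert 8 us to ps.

8000000 ps

micro = 10^-6, pico = 10^-12; factor is 10^6.
8 × 10^6 = 8000000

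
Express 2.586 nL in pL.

nano = 10⁻⁹, pico = 10⁻¹²; factor is 10³.
2.586 × 10³ = 2586

2586 pL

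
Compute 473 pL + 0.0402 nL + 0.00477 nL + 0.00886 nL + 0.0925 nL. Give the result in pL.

619.33 pL

In pL:
  473 pL → 473
  0.0402 nL = 0.0402 × 10³ pL = 40.2
  0.00477 nL = 0.00477 × 10³ pL = 4.77
  0.00886 nL = 0.00886 × 10³ pL = 8.86
  0.0925 nL = 0.0925 × 10³ pL = 92.5
Sum: 473 + 40.2 + 4.77 + 8.86 + 92.5 = 619.33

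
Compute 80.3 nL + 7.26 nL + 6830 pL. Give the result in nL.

94.39 nL

In nL:
  80.3 nL → 80.3
  7.26 nL → 7.26
  6830 pL = 6830 × 10⁻³ nL = 6.83
Sum: 80.3 + 7.26 + 6.83 = 94.39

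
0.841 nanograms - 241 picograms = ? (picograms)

In picograms:
  0.841 nanograms = 0.841 × 10^3 picograms = 841
  241 picograms → 241
Difference: 841 - 241 = 600

600 picograms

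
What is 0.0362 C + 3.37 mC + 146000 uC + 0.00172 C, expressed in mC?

In mC:
  0.0362 C = 0.0362 × 10^3 mC = 36.2
  3.37 mC → 3.37
  146000 uC = 146000 × 10^-3 mC = 146
  0.00172 C = 0.00172 × 10^3 mC = 1.72
Sum: 36.2 + 3.37 + 146 + 1.72 = 187.29

187.29 mC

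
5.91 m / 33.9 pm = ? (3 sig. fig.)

(5.91) / (33.9 × 10⁻¹²) = 0.1743 × 10¹²

174000000000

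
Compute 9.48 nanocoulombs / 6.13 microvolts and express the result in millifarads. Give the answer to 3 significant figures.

1.55 millifarads

(9.48 × 10^-9) / (6.13 × 10^-6) = 1.5465 × 10^-3 F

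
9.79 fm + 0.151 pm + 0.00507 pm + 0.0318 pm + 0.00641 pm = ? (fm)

204.07 fm

In fm:
  9.79 fm → 9.79
  0.151 pm = 0.151 × 10³ fm = 151
  0.00507 pm = 0.00507 × 10³ fm = 5.07
  0.0318 pm = 0.0318 × 10³ fm = 31.8
  0.00641 pm = 0.00641 × 10³ fm = 6.41
Sum: 9.79 + 151 + 5.07 + 31.8 + 6.41 = 204.07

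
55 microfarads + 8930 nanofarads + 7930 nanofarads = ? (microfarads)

In microfarads:
  55 microfarads → 55
  8930 nanofarads = 8930e-3 microfarads = 8.93
  7930 nanofarads = 7930e-3 microfarads = 7.93
Sum: 55 + 8.93 + 7.93 = 71.86

71.86 microfarads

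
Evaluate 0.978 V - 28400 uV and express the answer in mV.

949.6 mV

In mV:
  0.978 V = 0.978 × 10^3 mV = 978
  28400 uV = 28400 × 10^-3 mV = 28.4
Difference: 978 - 28.4 = 949.6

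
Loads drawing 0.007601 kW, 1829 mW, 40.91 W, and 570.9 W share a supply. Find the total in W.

621.24 W

In W:
  0.007601 kW = 0.007601 × 10^3 W = 7.601
  1829 mW = 1829 × 10^-3 W = 1.829
  40.91 W → 40.91
  570.9 W → 570.9
Sum: 7.601 + 1.829 + 40.91 + 570.9 = 621.24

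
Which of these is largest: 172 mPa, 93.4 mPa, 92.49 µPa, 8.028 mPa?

172 mPa

172 mPa = 0.172 Pa
93.4 mPa = 0.0934 Pa
92.49 µPa = 0.00009249 Pa
8.028 mPa = 0.008028 Pa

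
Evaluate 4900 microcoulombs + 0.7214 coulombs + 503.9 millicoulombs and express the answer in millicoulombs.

1230.2 millicoulombs

In millicoulombs:
  4900 microcoulombs = 4900 × 10⁻³ millicoulombs = 4.9
  0.7214 coulombs = 0.7214 × 10³ millicoulombs = 721.4
  503.9 millicoulombs → 503.9
Sum: 4.9 + 721.4 + 503.9 = 1230.2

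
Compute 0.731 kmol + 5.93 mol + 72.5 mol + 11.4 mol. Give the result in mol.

In mol:
  0.731 kmol = 0.731 × 10^3 mol = 731
  5.93 mol → 5.93
  72.5 mol → 72.5
  11.4 mol → 11.4
Sum: 731 + 5.93 + 72.5 + 11.4 = 820.83

820.83 mol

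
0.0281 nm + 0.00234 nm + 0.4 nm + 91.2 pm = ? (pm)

521.64 pm

In pm:
  0.0281 nm = 0.0281 × 10^3 pm = 28.1
  0.00234 nm = 0.00234 × 10^3 pm = 2.34
  0.4 nm = 0.4 × 10^3 pm = 400
  91.2 pm → 91.2
Sum: 28.1 + 2.34 + 400 + 91.2 = 521.64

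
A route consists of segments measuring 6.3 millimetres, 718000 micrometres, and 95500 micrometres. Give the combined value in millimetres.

In millimetres:
  6.3 millimetres → 6.3
  718000 micrometres = 718000e-3 millimetres = 718
  95500 micrometres = 95500e-3 millimetres = 95.5
Sum: 6.3 + 718 + 95.5 = 819.8

819.8 millimetres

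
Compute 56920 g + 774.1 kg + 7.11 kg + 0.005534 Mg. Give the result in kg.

In kg:
  56920 g = 56920 × 10^-3 kg = 56.92
  774.1 kg → 774.1
  7.11 kg → 7.11
  0.005534 Mg = 0.005534 × 10^3 kg = 5.534
Sum: 56.92 + 774.1 + 7.11 + 5.534 = 843.664

843.664 kg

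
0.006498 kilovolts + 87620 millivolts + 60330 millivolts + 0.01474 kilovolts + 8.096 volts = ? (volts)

In volts:
  0.006498 kilovolts = 0.006498 × 10³ volts = 6.498
  87620 millivolts = 87620 × 10⁻³ volts = 87.62
  60330 millivolts = 60330 × 10⁻³ volts = 60.33
  0.01474 kilovolts = 0.01474 × 10³ volts = 14.74
  8.096 volts → 8.096
Sum: 6.498 + 87.62 + 60.33 + 14.74 + 8.096 = 177.284

177.284 volts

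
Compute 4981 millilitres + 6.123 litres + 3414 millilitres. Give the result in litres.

In litres:
  4981 millilitres = 4981 × 10^-3 litres = 4.981
  6.123 litres → 6.123
  3414 millilitres = 3414 × 10^-3 litres = 3.414
Sum: 4.981 + 6.123 + 3.414 = 14.518

14.518 litres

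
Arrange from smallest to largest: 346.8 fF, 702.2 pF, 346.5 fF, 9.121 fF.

9.121 fF < 346.5 fF < 346.8 fF < 702.2 pF

346.8 fF = 0.0000000000003468 F
702.2 pF = 0.0000000007022 F
346.5 fF = 0.0000000000003465 F
9.121 fF = 0.000000000000009121 F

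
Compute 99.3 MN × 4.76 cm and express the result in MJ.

99.3 × 10^6 × 4.76 × 10^-2 = 472.668 × 10^4 J

4.72668 MJ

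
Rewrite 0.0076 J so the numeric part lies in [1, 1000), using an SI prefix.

7.6 mJ

= 7.6 × 10^-3 J; 10^-3 is milli.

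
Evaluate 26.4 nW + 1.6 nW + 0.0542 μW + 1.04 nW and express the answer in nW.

83.24 nW

In nW:
  26.4 nW → 26.4
  1.6 nW → 1.6
  0.0542 μW = 0.0542 × 10^3 nW = 54.2
  1.04 nW → 1.04
Sum: 26.4 + 1.6 + 54.2 + 1.04 = 83.24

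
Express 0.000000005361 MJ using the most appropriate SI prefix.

= 5.361 × 10⁻³ J; 10⁻³ is milli.

5.361 mJ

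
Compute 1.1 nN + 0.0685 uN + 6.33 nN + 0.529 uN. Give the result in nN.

In nN:
  1.1 nN → 1.1
  0.0685 uN = 0.0685 × 10³ nN = 68.5
  6.33 nN → 6.33
  0.529 uN = 0.529 × 10³ nN = 529
Sum: 1.1 + 68.5 + 6.33 + 529 = 604.93

604.93 nN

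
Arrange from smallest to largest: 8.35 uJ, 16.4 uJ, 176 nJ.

8.35 uJ = 0.00000835 J
16.4 uJ = 0.0000164 J
176 nJ = 0.000000176 J

176 nJ < 8.35 uJ < 16.4 uJ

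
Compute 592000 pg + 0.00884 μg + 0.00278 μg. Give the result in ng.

In ng:
  592000 pg = 592000 × 10^-3 ng = 592
  0.00884 μg = 0.00884 × 10^3 ng = 8.84
  0.00278 μg = 0.00278 × 10^3 ng = 2.78
Sum: 592 + 8.84 + 2.78 = 603.62

603.62 ng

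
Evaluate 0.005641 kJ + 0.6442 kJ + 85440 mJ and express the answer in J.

735.281 J

In J:
  0.005641 kJ = 0.005641 × 10^3 J = 5.641
  0.6442 kJ = 0.6442 × 10^3 J = 644.2
  85440 mJ = 85440 × 10^-3 J = 85.44
Sum: 5.641 + 644.2 + 85.44 = 735.281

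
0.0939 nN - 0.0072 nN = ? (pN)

In pN:
  0.0939 nN = 0.0939 × 10^3 pN = 93.9
  0.0072 nN = 0.0072 × 10^3 pN = 7.2
Difference: 93.9 - 7.2 = 86.7

86.7 pN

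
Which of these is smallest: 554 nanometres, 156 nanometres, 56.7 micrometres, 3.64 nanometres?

554 nanometres = 0.000000554 metres
156 nanometres = 0.000000156 metres
56.7 micrometres = 0.0000567 metres
3.64 nanometres = 0.00000000364 metres

3.64 nanometres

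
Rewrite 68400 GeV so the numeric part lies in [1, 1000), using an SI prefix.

= 68.4e12 eV; 1e12 is tera.

68.4 TeV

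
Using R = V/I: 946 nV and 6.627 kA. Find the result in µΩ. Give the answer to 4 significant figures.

0.0001427 µΩ

(946 × 10⁻⁹) / (6.627 × 10³) = 142.749 × 10⁻¹² Ω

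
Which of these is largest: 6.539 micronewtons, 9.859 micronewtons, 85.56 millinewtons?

6.539 micronewtons = 0.000006539 newtons
9.859 micronewtons = 0.000009859 newtons
85.56 millinewtons = 0.08556 newtons

85.56 millinewtons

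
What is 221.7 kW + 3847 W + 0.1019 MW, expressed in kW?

In kW:
  221.7 kW → 221.7
  3847 W = 3847 × 10^-3 kW = 3.847
  0.1019 MW = 0.1019 × 10^3 kW = 101.9
Sum: 221.7 + 3.847 + 101.9 = 327.447

327.447 kW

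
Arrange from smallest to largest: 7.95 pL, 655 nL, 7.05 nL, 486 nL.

7.95 pL = 0.00000000000795 L
655 nL = 0.000000655 L
7.05 nL = 0.00000000705 L
486 nL = 0.000000486 L

7.95 pL < 7.05 nL < 486 nL < 655 nL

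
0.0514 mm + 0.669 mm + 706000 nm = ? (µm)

1426.4 µm

In µm:
  0.0514 mm = 0.0514 × 10^3 µm = 51.4
  0.669 mm = 0.669 × 10^3 µm = 669
  706000 nm = 706000 × 10^-3 µm = 706
Sum: 51.4 + 669 + 706 = 1426.4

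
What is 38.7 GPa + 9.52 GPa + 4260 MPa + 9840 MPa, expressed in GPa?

62.32 GPa

In GPa:
  38.7 GPa → 38.7
  9.52 GPa → 9.52
  4260 MPa = 4260 × 10^-3 GPa = 4.26
  9840 MPa = 9840 × 10^-3 GPa = 9.84
Sum: 38.7 + 9.52 + 4.26 + 9.84 = 62.32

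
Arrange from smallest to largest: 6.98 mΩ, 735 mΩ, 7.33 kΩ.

6.98 mΩ = 0.00698 Ω
735 mΩ = 0.735 Ω
7.33 kΩ = 7330 Ω

6.98 mΩ < 735 mΩ < 7.33 kΩ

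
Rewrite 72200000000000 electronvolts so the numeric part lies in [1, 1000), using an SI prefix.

72.2 teraelectronvolts

= 72.2 × 10^12 electronvolts; 10^12 is tera.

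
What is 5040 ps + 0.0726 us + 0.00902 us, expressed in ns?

In ns:
  5040 ps = 5040 × 10⁻³ ns = 5.04
  0.0726 us = 0.0726 × 10³ ns = 72.6
  0.00902 us = 0.00902 × 10³ ns = 9.02
Sum: 5.04 + 72.6 + 9.02 = 86.66

86.66 ns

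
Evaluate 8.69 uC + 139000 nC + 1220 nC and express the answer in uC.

148.91 uC

In uC:
  8.69 uC → 8.69
  139000 nC = 139000 × 10⁻³ uC = 139
  1220 nC = 1220 × 10⁻³ uC = 1.22
Sum: 8.69 + 139 + 1.22 = 148.91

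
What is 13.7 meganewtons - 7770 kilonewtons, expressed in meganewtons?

In meganewtons:
  13.7 meganewtons → 13.7
  7770 kilonewtons = 7770 × 10⁻³ meganewtons = 7.77
Difference: 13.7 - 7.77 = 5.93

5.93 meganewtons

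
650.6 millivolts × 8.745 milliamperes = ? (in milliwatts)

650.6e-3 × 8.745e-3 = 5689.497e-6 W

5.689497 milliwatts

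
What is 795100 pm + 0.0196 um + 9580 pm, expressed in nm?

In nm:
  795100 pm = 795100 × 10⁻³ nm = 795.1
  0.0196 um = 0.0196 × 10³ nm = 19.6
  9580 pm = 9580 × 10⁻³ nm = 9.58
Sum: 795.1 + 19.6 + 9.58 = 824.28

824.28 nm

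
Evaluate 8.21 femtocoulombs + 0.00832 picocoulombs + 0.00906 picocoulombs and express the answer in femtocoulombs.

In femtocoulombs:
  8.21 femtocoulombs → 8.21
  0.00832 picocoulombs = 0.00832 × 10^3 femtocoulombs = 8.32
  0.00906 picocoulombs = 0.00906 × 10^3 femtocoulombs = 9.06
Sum: 8.21 + 8.32 + 9.06 = 25.59

25.59 femtocoulombs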